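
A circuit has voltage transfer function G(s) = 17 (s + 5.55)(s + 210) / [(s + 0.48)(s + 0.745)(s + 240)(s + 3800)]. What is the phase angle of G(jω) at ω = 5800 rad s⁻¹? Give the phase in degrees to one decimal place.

∠(j5800 + 5.55) = arctan(5800/5.55) = 89.95°
∠(j5800 + 210) = arctan(5800/210) = 87.93°
∠(j5800 + 0.48) = arctan(5800/0.48) = 90.00°
∠(j5800 + 0.745) = arctan(5800/0.745) = 89.99°
∠(j5800 + 240) = arctan(5800/240) = 87.63°
∠(j5800 + 3800) = arctan(5800/3800) = 56.77°
∠G(j5800) = 89.95° + 87.93° − (90.00° + 89.99° + 87.63° + 56.77°) = -146.52°

-146.5 deg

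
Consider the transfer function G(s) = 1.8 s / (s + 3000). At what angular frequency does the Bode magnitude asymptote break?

The single real pole at s = −3000 gives a corner at ω = 3000 rad s⁻¹.

3000 rad s⁻¹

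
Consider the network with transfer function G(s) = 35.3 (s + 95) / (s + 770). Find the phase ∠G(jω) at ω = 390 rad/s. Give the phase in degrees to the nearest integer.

49°

∠(j390 + 95) = arctan(390/95) = 76.31°
∠(j390 + 770) = arctan(390/770) = 26.86°
∠G(j390) = 76.31° − 26.86° = 49.45°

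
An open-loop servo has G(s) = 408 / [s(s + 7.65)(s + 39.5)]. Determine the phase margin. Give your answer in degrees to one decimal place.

78.2 deg

Gain crossover: |G(jω)| = 1 at ω ≈ 1.33 rad s⁻¹.
∠G(j1.33) = −90° − arctan(1.33/7.65) − arctan(1.33/39.5) ≈ -101.79°
PM = 180° + (-101.79°) = 78.21°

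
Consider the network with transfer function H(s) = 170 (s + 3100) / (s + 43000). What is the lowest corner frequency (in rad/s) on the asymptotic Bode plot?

3100 rad/s

Break frequencies occur at each pole and zero magnitude: 3100 rad/s, 43000 rad/s.
The lowest is 3100 rad/s.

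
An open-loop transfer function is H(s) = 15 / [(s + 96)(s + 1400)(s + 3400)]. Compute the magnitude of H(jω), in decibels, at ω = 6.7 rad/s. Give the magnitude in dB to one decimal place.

-149.7 dB

|j6.7 + 96| = √(6.7² + 96²) = 96.23
|j6.7 + 1400| = √(6.7² + 1400²) = 1400
|j6.7 + 3400| = √(6.7² + 3400²) = 3400
|H(j6.7)| = 15 / (96.23 × 1400 × 3400) = 3.2746e-08
20 log₁₀(3.2746e-08) = -149.70 dB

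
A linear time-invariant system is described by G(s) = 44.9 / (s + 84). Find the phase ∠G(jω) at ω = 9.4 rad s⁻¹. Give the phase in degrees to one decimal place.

-6.4°

∠(j9.4 + 84) = arctan(9.4/84) = 6.39°
∠G(j9.4) = −6.39° = -6.39°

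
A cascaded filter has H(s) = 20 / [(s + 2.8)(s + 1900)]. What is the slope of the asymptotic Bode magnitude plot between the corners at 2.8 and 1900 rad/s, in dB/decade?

-20 dB/decade

In this band the factors already past their corner are: pole at 2.8; net slope = -20 dB/decade.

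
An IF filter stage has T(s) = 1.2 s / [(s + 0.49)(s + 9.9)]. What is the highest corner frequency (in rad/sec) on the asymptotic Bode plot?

9.9 rad/sec

Break frequencies occur at each pole and zero magnitude: 0.49 rad/sec, 9.9 rad/sec.
The highest is 9.9 rad/sec.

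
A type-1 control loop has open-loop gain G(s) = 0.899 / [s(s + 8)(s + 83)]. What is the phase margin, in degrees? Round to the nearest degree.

Gain crossover: |G(jω)| = 1 at ω ≈ 0.00135 rad/s.
∠G(j0.00135) = −90° − arctan(0.00135/8) − arctan(0.00135/83) ≈ -90.01°
PM = 180° + (-90.01°) = 89.99°

90°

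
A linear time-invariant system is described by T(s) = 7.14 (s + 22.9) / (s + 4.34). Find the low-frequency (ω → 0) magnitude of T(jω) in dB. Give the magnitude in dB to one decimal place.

31.5 dB

T(0) = 7.14 × 22.9 / 4.34 = 37.674
20 log₁₀(37.674) = 31.52 dB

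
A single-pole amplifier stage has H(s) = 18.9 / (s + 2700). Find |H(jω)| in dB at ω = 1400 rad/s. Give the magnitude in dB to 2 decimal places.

-44.13 dB

|j1400 + 2700| = √(1400² + 2700²) = 3041
|H(j1400)| = 18.9 / 3041 = 0.0062143
20 log₁₀(0.0062143) = -44.132 dB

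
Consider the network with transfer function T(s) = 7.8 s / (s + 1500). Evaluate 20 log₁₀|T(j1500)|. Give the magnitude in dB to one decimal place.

14.8 dB

|j1500| = 1500
|j1500 + 1500| = √(1500² + 1500²) = 2121
|T(j1500)| = 7.8 × 1500 / 2121 = 5.5154
20 log₁₀(5.5154) = 14.83 dB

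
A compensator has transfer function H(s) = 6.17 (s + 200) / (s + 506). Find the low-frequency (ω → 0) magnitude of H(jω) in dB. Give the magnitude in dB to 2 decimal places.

7.74 dB

H(0) = 6.17 × 200 / 506 = 2.4387
20 log₁₀(2.4387) = 7.743 dB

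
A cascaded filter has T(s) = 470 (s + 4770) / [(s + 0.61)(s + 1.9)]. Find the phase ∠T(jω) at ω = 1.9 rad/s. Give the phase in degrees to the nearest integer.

∠(j1.9 + 4770) = arctan(1.9/4770) = 0.02°
∠(j1.9 + 0.61) = arctan(1.9/0.61) = 72.20°
∠(j1.9 + 1.9) = arctan(1.9/1.9) = 45.00°
∠T(j1.9) = 0.02° − (72.20° + 45.00°) = -117.18°

-117°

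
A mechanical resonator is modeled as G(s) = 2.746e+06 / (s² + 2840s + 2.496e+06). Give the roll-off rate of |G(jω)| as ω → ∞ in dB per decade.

With 0 zeros and 2 poles, the high-frequency asymptotic slope is 20 × (0 − 2) = -40 dB/decade.

-40 dB/decade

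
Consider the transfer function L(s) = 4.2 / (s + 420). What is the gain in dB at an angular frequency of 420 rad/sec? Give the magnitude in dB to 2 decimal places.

-43.01 dB

|j420 + 420| = √(420² + 420²) = 594
|L(j420)| = 4.2 / 594 = 0.0070711
20 log₁₀(0.0070711) = -43.010 dB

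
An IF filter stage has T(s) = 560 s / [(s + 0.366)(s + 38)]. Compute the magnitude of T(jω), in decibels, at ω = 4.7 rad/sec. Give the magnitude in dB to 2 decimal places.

23.28 dB

|j4.7| = 4.7
|j4.7 + 0.366| = √(4.7² + 0.366²) = 4.714
|j4.7 + 38| = √(4.7² + 38²) = 38.29
|T(j4.7)| = 560 × 4.7 / (4.714 × 38.29) = 14.581
20 log₁₀(14.581) = 23.276 dB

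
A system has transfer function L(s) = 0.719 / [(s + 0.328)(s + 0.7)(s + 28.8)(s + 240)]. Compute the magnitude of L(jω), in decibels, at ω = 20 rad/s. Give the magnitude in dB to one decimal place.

-133.4 dB

|j20 + 0.328| = √(20² + 0.328²) = 20
|j20 + 0.7| = √(20² + 0.7²) = 20.01
|j20 + 28.8| = √(20² + 28.8²) = 35.06
|j20 + 240| = √(20² + 240²) = 240.8
|L(j20)| = 0.719 / (20 × 20.01 × 35.06 × 240.8) = 2.127e-07
20 log₁₀(2.127e-07) = -133.44 dB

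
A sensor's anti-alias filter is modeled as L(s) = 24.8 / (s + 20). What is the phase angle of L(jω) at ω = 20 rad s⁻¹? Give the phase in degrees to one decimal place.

-45.0°

∠(j20 + 20) = arctan(20/20) = 45.00°
∠L(j20) = −45.00° = -45.00°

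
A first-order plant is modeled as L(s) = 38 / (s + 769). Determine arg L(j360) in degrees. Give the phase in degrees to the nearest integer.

-25°

∠(j360 + 769) = arctan(360/769) = 25.09°
∠L(j360) = −25.09° = -25.09°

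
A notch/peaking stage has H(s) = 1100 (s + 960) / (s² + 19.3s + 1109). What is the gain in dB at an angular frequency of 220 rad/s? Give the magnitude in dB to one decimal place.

27.2 dB

|j220 + 960| = √(220² + 960²) = 984.9
|(j220)² + 19.3(j220) + 1109| = |-47291 + j4246| = 4.748e+04
|H(j220)| = 1100 × 984.9 / 4.748e+04 = 22.817
20 log₁₀(22.817) = 27.17 dB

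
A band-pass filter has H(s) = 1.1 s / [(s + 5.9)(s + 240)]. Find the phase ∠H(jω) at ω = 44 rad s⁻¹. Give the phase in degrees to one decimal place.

∠(j44) = 90.00°
∠(j44 + 5.9) = arctan(44/5.9) = 82.36°
∠(j44 + 240) = arctan(44/240) = 10.39°
∠H(j44) = 90.00° − (82.36° + 10.39°) = -2.75°

-2.8 deg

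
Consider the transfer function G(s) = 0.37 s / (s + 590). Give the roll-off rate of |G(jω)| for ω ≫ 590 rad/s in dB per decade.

0 dB/decade

With 1 zero and 1 pole, the high-frequency asymptotic slope is 20 × (1 − 1) = 0 dB/decade.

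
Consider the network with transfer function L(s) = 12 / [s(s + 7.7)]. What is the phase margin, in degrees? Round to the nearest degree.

79°

Gain crossover: |L(jω)| = 1 at ω ≈ 1.53 rad s⁻¹.
∠L(j1.53) = −90° − arctan(1.53/7.7) ≈ -101.23°
PM = 180° + (-101.23°) = 78.77°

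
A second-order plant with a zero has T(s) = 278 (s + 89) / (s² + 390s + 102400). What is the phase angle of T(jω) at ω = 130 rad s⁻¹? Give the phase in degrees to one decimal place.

24.9°

∠(j130 + 89) = arctan(130/89) = 55.60°
∠[(j130)² + 390(j130) + 102400] = ∠[85500 + j50700] = 30.67°
∠T(j130) = 55.60° − 30.67° = 24.94°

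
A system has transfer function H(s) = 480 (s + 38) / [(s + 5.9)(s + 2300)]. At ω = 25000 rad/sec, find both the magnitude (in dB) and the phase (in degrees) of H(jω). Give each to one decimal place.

|H| = -34.4 dB, ∠H = -84.8°

|j25000 + 38| = √(25000² + 38²) = 2.5e+04
|j25000 + 5.9| = √(25000² + 5.9²) = 2.5e+04
|j25000 + 2300| = √(25000² + 2300²) = 2.511e+04
|H(j25000)| = 480 × 2.5e+04 / (2.5e+04 × 2.511e+04) = 0.019119
20 log₁₀(0.019119) = -34.37 dB
∠(j25000 + 38) = arctan(25000/38) = 89.91°
∠(j25000 + 5.9) = arctan(25000/5.9) = 89.99°
∠(j25000 + 2300) = arctan(25000/2300) = 84.74°
∠H(j25000) = 89.91° − (89.99° + 84.74°) = -84.82°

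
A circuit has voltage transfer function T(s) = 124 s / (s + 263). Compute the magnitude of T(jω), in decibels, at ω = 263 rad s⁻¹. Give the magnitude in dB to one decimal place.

|j263| = 263
|j263 + 263| = √(263² + 263²) = 371.9
|T(j263)| = 124 × 263 / 371.9 = 87.681
20 log₁₀(87.681) = 38.86 dB

38.9 dB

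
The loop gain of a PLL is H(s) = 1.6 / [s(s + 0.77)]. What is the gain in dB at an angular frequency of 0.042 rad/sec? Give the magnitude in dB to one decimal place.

|j0.042 + 0.77| = √(0.042² + 0.77²) = 0.7711
|j0.042| = 0.042
|H(j0.042)| = 1.6 / (0.7711 × 0.042) = 49.401
20 log₁₀(49.401) = 33.87 dB

33.9 dB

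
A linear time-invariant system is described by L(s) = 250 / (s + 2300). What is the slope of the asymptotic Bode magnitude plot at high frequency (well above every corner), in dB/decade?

With 0 zeros and 1 pole, the high-frequency asymptotic slope is 20 × (0 − 1) = -20 dB/decade.

-20 dB/decade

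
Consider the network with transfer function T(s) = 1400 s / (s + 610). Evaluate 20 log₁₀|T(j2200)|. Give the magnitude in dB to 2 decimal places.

|j2200| = 2200
|j2200 + 610| = √(2200² + 610²) = 2283
|T(j2200)| = 1400 × 2200 / 2283 = 1349.1
20 log₁₀(1349.1) = 62.601 dB

62.60 dB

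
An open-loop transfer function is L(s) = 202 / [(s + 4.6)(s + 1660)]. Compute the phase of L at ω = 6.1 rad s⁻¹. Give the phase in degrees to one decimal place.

-53.2°

∠(j6.1 + 4.6) = arctan(6.1/4.6) = 52.98°
∠(j6.1 + 1660) = arctan(6.1/1660) = 0.21°
∠L(j6.1) = − (52.98° + 0.21°) = -53.19°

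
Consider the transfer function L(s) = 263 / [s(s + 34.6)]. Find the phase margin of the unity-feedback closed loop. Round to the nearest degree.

Gain crossover: |L(jω)| = 1 at ω ≈ 7.43 rad/s.
∠L(j7.43) = −90° − arctan(7.43/34.6) ≈ -102.12°
PM = 180° + (-102.12°) = 77.88°

78 deg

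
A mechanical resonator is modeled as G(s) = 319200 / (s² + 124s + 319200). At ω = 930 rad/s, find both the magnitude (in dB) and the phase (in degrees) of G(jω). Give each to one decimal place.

|(j930)² + 124(j930) + 319200| = |-5.457e+05 + j1.1532e+05| = 5.578e+05
|G(j930)| = 319200 / 5.578e+05 = 0.5723
20 log₁₀(0.5723) = -4.85 dB
∠[(j930)² + 124(j930) + 319200] = ∠[-5.457e+05 + j1.1532e+05] = 168.07°
∠G(j930) = −168.07° = -168.07°

|G| = -4.8 dB, ∠G = -168.1°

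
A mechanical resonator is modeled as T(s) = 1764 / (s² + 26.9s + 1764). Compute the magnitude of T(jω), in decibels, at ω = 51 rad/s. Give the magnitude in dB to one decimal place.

|(j51)² + 26.9(j51) + 1764| = |-837 + j1371.9| = 1607
|T(j51)| = 1764 / 1607 = 1.0976
20 log₁₀(1.0976) = 0.81 dB

0.8 dB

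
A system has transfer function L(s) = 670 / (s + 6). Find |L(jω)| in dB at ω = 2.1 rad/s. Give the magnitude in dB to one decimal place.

40.5 dB

|j2.1 + 6| = √(2.1² + 6²) = 6.357
|L(j2.1)| = 670 / 6.357 = 105.4
20 log₁₀(105.4) = 40.46 dB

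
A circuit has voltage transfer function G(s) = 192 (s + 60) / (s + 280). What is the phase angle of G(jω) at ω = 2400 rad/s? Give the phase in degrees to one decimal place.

∠(j2400 + 60) = arctan(2400/60) = 88.57°
∠(j2400 + 280) = arctan(2400/280) = 83.35°
∠G(j2400) = 88.57° − 83.35° = 5.22°

5.2°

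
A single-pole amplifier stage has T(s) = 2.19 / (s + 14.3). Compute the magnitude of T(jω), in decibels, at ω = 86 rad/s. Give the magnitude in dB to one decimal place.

-32.0 dB

|j86 + 14.3| = √(86² + 14.3²) = 87.18
|T(j86)| = 2.19 / 87.18 = 0.02512
20 log₁₀(0.02512) = -32.00 dB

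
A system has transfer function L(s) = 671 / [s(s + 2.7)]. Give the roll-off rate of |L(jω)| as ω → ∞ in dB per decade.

With 0 zeros and 2 poles, the high-frequency asymptotic slope is 20 × (0 − 2) = -40 dB/decade.

-40 dB/decade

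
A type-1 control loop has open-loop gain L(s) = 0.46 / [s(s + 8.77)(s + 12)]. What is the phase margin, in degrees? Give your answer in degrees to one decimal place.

90.0°

Gain crossover: |L(jω)| = 1 at ω ≈ 0.00437 rad/s.
∠L(j0.00437) = −90° − arctan(0.00437/8.77) − arctan(0.00437/12) ≈ -90.05°
PM = 180° + (-90.05°) = 89.95°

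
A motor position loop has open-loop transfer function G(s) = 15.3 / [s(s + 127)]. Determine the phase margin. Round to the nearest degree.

90°

Gain crossover: |G(jω)| = 1 at ω ≈ 0.12 rad/s.
∠G(j0.12) = −90° − arctan(0.12/127) ≈ -90.05°
PM = 180° + (-90.05°) = 89.95°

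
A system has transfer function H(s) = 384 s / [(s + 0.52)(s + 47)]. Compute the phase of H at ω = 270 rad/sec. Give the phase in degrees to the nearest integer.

-80 deg

∠(j270) = 90.00°
∠(j270 + 0.52) = arctan(270/0.52) = 89.89°
∠(j270 + 47) = arctan(270/47) = 80.13°
∠H(j270) = 90.00° − (89.89° + 80.13°) = -80.01°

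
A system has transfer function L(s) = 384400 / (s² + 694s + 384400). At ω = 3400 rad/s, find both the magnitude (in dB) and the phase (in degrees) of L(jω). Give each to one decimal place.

|L| = -29.5 dB, ∠L = -168.1°

|(j3400)² + 694(j3400) + 384400| = |-1.1176e+07 + j2.3596e+06| = 1.142e+07
|L(j3400)| = 384400 / 1.142e+07 = 0.033654
20 log₁₀(0.033654) = -29.46 dB
∠[(j3400)² + 694(j3400) + 384400] = ∠[-1.1176e+07 + j2.3596e+06] = 168.08°
∠L(j3400) = −168.08° = -168.08°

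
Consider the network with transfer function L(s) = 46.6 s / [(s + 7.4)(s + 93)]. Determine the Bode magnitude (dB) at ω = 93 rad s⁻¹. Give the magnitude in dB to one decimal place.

|j93| = 93
|j93 + 7.4| = √(93² + 7.4²) = 93.29
|j93 + 93| = √(93² + 93²) = 131.5
|L(j93)| = 46.6 × 93 / (93.29 × 131.5) = 0.3532
20 log₁₀(0.3532) = -9.04 dB

-9.0 dB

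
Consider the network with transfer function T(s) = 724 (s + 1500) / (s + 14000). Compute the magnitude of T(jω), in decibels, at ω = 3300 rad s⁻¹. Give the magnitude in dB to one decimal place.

|j3300 + 1500| = √(3300² + 1500²) = 3625
|j3300 + 14000| = √(3300² + 14000²) = 1.438e+04
|T(j3300)| = 724 × 3625 / 1.438e+04 = 182.46
20 log₁₀(182.46) = 45.22 dB

45.2 dB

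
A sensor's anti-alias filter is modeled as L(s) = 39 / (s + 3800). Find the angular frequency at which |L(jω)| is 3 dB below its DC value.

For a single-pole low-pass, the −3 dB point is at the pole: ω = 3800 rad/s.

3800 rad/s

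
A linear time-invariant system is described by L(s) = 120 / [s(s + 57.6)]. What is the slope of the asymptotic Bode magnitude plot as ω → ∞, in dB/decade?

-40 dB/decade

With 0 zeros and 2 poles, the high-frequency asymptotic slope is 20 × (0 − 2) = -40 dB/decade.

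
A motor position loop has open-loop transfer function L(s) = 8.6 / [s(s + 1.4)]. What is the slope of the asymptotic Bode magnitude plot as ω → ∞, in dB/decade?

With 0 zeros and 2 poles, the high-frequency asymptotic slope is 20 × (0 − 2) = -40 dB/decade.

-40 dB/decade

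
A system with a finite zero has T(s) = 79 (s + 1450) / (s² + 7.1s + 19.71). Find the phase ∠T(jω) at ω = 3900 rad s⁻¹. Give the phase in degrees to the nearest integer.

∠(j3900 + 1450) = arctan(3900/1450) = 69.61°
∠[(j3900)² + 7.1(j3900) + 19.71] = ∠[-1.521e+07 + j27690] = 179.90°
∠T(j3900) = 69.61° − 179.90° = -110.29°

-110°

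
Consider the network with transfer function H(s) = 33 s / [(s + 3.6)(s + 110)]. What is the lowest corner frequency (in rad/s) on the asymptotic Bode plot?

Break frequencies occur at each pole and zero magnitude: 3.6 rad/s, 110 rad/s.
The lowest is 3.6 rad/s.

3.6 rad/s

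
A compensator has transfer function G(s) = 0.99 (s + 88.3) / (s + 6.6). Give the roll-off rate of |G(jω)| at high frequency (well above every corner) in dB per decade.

With 1 zero and 1 pole, the high-frequency asymptotic slope is 20 × (1 − 1) = 0 dB/decade.

0 dB/decade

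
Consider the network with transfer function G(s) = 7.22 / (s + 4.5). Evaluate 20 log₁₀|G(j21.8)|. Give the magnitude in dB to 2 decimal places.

|j21.8 + 4.5| = √(21.8² + 4.5²) = 22.26
|G(j21.8)| = 7.22 / 22.26 = 0.32435
20 log₁₀(0.32435) = -9.780 dB

-9.78 dB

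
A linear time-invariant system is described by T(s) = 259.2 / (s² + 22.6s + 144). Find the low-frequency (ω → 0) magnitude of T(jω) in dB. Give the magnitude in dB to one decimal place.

T(0) = 259.2 / 144 = 1.8
20 log₁₀(1.8) = 5.11 dB

5.1 dB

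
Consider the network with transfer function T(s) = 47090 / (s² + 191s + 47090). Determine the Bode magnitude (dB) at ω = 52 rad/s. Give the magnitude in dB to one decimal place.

0.3 dB

|(j52)² + 191(j52) + 47090| = |44386 + j9932| = 4.548e+04
|T(j52)| = 47090 / 4.548e+04 = 1.0353
20 log₁₀(1.0353) = 0.30 dB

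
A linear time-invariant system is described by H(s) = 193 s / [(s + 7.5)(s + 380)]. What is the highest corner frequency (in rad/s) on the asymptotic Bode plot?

Break frequencies occur at each pole and zero magnitude: 7.5 rad/s, 380 rad/s.
The highest is 380 rad/s.

380 rad/s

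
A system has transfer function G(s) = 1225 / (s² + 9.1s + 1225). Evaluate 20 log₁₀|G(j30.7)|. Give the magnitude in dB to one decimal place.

|(j30.7)² + 9.1(j30.7) + 1225| = |282.51 + j279.37| = 397.3
|G(j30.7)| = 1225 / 397.3 = 3.0832
20 log₁₀(3.0832) = 9.78 dB

9.8 dB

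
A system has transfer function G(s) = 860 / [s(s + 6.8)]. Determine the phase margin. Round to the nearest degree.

Gain crossover: |G(jω)| = 1 at ω ≈ 28.9 rad s⁻¹.
∠G(j28.9) = −90° − arctan(28.9/6.8) ≈ -166.77°
PM = 180° + (-166.77°) = 13.23°

13°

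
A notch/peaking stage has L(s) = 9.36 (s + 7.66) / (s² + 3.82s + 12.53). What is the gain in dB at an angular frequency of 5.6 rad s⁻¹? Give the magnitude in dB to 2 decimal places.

|j5.6 + 7.66| = √(5.6² + 7.66²) = 9.489
|(j5.6)² + 3.82(j5.6) + 12.53| = |-18.83 + j21.392| = 28.5
|L(j5.6)| = 9.36 × 9.489 / 28.5 = 3.1164
20 log₁₀(3.1164) = 9.873 dB

9.87 dB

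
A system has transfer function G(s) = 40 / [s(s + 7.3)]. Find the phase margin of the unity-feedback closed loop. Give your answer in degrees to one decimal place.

Gain crossover: |G(jω)| = 1 at ω ≈ 4.63 rad/s.
∠G(j4.63) = −90° − arctan(4.63/7.3) ≈ -122.37°
PM = 180° + (-122.37°) = 57.63°

57.6°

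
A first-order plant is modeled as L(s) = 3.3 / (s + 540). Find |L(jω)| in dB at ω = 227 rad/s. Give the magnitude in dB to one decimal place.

-45.0 dB

|j227 + 540| = √(227² + 540²) = 585.8
|L(j227)| = 3.3 / 585.8 = 0.0056336
20 log₁₀(0.0056336) = -44.98 dB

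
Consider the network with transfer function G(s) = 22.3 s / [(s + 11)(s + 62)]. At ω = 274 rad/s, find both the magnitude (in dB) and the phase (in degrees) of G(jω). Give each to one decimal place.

|j274| = 274
|j274 + 11| = √(274² + 11²) = 274.2
|j274 + 62| = √(274² + 62²) = 280.9
|G(j274)| = 22.3 × 274 / (274.2 × 280.9) = 0.079316
20 log₁₀(0.079316) = -22.01 dB
∠(j274) = 90.00°
∠(j274 + 11) = arctan(274/11) = 87.70°
∠(j274 + 62) = arctan(274/62) = 77.25°
∠G(j274) = 90.00° − (87.70° + 77.25°) = -74.95°

|G| = -22.0 dB, ∠G = -75.0°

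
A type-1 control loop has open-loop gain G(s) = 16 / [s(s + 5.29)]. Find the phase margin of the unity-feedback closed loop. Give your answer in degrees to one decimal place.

Gain crossover: |G(jω)| = 1 at ω ≈ 2.69 rad s⁻¹.
∠G(j2.69) = −90° − arctan(2.69/5.29) ≈ -117.00°
PM = 180° + (-117.00°) = 63.00°

63.0°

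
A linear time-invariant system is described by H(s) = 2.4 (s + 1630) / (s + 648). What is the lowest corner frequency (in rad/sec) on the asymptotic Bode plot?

Break frequencies occur at each pole and zero magnitude: 648 rad/sec, 1630 rad/sec.
The lowest is 648 rad/sec.

648 rad/sec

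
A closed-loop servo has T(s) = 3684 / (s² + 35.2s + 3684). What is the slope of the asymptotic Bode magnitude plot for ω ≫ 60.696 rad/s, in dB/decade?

With 0 zeros and 2 poles, the high-frequency asymptotic slope is 20 × (0 − 2) = -40 dB/decade.

-40 dB/decade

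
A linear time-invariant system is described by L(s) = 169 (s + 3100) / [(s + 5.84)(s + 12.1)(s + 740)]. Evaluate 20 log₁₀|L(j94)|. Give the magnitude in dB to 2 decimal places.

|j94 + 3100| = √(94² + 3100²) = 3101
|j94 + 5.84| = √(94² + 5.84²) = 94.18
|j94 + 12.1| = √(94² + 12.1²) = 94.78
|j94 + 740| = √(94² + 740²) = 745.9
|L(j94)| = 169 × 3101 / (94.18 × 94.78 × 745.9) = 0.078719
20 log₁₀(0.078719) = -22.078 dB

-22.08 dB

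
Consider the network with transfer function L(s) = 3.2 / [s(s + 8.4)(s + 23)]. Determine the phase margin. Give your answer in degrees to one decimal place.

89.8°

Gain crossover: |L(jω)| = 1 at ω ≈ 0.0166 rad/s.
∠L(j0.0166) = −90° − arctan(0.0166/8.4) − arctan(0.0166/23) ≈ -90.15°
PM = 180° + (-90.15°) = 89.85°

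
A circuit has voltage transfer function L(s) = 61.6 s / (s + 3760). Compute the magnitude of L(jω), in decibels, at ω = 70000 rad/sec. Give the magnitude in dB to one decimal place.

|j70000| = 7e+04
|j70000 + 3760| = √(70000² + 3760²) = 7.01e+04
|L(j70000)| = 61.6 × 7e+04 / 7.01e+04 = 61.511
20 log₁₀(61.511) = 35.78 dB

35.8 dB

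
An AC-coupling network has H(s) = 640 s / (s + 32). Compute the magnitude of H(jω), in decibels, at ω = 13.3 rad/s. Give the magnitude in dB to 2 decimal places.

47.81 dB

|j13.3| = 13.3
|j13.3 + 32| = √(13.3² + 32²) = 34.65
|H(j13.3)| = 640 × 13.3 / 34.65 = 245.63
20 log₁₀(245.63) = 47.806 dB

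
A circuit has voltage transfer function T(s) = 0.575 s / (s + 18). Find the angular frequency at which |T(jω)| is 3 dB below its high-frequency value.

For a single-pole high-pass, the −3 dB point is at the pole: ω = 18 rad s⁻¹.

18 rad s⁻¹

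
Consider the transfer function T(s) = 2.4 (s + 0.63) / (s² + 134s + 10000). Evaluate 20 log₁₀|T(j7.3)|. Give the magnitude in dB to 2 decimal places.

-55.09 dB

|j7.3 + 0.63| = √(7.3² + 0.63²) = 7.327
|(j7.3)² + 134(j7.3) + 10000| = |9946.7 + j978.2| = 9995
|T(j7.3)| = 2.4 × 7.327 / 9995 = 0.0017594
20 log₁₀(0.0017594) = -55.092 dB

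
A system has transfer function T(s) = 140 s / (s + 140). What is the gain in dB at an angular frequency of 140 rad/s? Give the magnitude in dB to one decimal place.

|j140| = 140
|j140 + 140| = √(140² + 140²) = 198
|T(j140)| = 140 × 140 / 198 = 98.995
20 log₁₀(98.995) = 39.91 dB

39.9 dB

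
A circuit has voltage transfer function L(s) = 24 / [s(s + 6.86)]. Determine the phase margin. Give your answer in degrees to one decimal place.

65.2°

Gain crossover: |L(jω)| = 1 at ω ≈ 3.17 rad/s.
∠L(j3.17) = −90° − arctan(3.17/6.86) ≈ -114.84°
PM = 180° + (-114.84°) = 65.16°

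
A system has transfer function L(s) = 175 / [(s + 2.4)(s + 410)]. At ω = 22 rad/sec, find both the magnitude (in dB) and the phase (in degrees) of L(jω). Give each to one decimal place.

|j22 + 2.4| = √(22² + 2.4²) = 22.13
|j22 + 410| = √(22² + 410²) = 410.6
|L(j22)| = 175 / (22.13 × 410.6) = 0.019259
20 log₁₀(0.019259) = -34.31 dB
∠(j22 + 2.4) = arctan(22/2.4) = 83.77°
∠(j22 + 410) = arctan(22/410) = 3.07°
∠L(j22) = − (83.77° + 3.07°) = -86.85°

|L| = -34.3 dB, ∠L = -86.8°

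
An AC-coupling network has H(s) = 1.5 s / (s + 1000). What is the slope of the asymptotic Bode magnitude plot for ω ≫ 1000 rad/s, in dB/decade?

0 dB/decade

With 1 zero and 1 pole, the high-frequency asymptotic slope is 20 × (1 − 1) = 0 dB/decade.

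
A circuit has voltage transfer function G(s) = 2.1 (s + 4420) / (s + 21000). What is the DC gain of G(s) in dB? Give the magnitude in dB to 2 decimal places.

-7.09 dB

G(0) = 2.1 × 4420 / 21000 = 0.442
20 log₁₀(0.442) = -7.092 dB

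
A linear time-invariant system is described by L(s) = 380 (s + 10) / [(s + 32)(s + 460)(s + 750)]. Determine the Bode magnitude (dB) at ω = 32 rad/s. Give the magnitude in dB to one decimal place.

|j32 + 10| = √(32² + 10²) = 33.53
|j32 + 32| = √(32² + 32²) = 45.25
|j32 + 460| = √(32² + 460²) = 461.1
|j32 + 750| = √(32² + 750²) = 750.7
|L(j32)| = 380 × 33.53 / (45.25 × 461.1 × 750.7) = 0.00081328
20 log₁₀(0.00081328) = -61.80 dB

-61.8 dB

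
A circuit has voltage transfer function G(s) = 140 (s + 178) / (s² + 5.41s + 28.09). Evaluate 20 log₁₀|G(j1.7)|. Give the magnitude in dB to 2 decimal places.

|j1.7 + 178| = √(1.7² + 178²) = 178
|(j1.7)² + 5.41(j1.7) + 28.09| = |25.2 + j9.197| = 26.83
|G(j1.7)| = 140 × 178 / 26.83 = 929
20 log₁₀(929) = 59.360 dB

59.36 dB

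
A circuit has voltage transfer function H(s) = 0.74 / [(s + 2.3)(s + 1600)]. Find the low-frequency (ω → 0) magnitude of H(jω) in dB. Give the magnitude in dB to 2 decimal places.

-73.93 dB

H(0) = 0.74 / (2.3 × 1600) = 0.00020109
20 log₁₀(0.00020109) = -73.932 dB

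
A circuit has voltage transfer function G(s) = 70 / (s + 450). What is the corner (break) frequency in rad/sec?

450 rad/sec

The single real pole at s = −450 gives a corner at ω = 450 rad/sec.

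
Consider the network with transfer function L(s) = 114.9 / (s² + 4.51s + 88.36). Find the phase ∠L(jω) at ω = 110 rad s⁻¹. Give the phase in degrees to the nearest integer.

-178°

∠[(j110)² + 4.51(j110) + 88.36] = ∠[-12012 + j496.1] = 177.63°
∠L(j110) = −177.63° = -177.63°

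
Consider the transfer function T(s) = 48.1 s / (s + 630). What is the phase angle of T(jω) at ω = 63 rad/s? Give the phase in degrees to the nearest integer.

84°

∠(j63) = 90.00°
∠(j63 + 630) = arctan(63/630) = 5.71°
∠T(j63) = 90.00° − 5.71° = 84.29°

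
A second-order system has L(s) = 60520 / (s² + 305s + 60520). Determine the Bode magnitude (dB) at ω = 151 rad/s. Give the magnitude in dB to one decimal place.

0.1 dB

|(j151)² + 305(j151) + 60520| = |37719 + j46055| = 5.953e+04
|L(j151)| = 60520 / 5.953e+04 = 1.0166
20 log₁₀(1.0166) = 0.14 dB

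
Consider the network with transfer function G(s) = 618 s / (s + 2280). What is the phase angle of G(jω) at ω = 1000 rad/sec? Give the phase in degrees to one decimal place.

∠(j1000) = 90.00°
∠(j1000 + 2280) = arctan(1000/2280) = 23.68°
∠G(j1000) = 90.00° − 23.68° = 66.32°

66.3 deg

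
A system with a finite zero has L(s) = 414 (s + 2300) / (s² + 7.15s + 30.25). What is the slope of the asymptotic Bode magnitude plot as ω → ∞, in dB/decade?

-20 dB/decade

With 1 zero and 2 poles, the high-frequency asymptotic slope is 20 × (1 − 2) = -20 dB/decade.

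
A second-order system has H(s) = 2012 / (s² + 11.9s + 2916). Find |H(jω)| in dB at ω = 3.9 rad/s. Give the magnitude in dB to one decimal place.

|(j3.9)² + 11.9(j3.9) + 2916| = |2900.8 + j46.41| = 2901
|H(j3.9)| = 2012 / 2901 = 0.69352
20 log₁₀(0.69352) = -3.18 dB

-3.2 dB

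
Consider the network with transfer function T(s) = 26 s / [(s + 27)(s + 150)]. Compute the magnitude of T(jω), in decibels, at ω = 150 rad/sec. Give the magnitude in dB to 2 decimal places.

-18.37 dB

|j150| = 150
|j150 + 27| = √(150² + 27²) = 152.4
|j150 + 150| = √(150² + 150²) = 212.1
|T(j150)| = 26 × 150 / (152.4 × 212.1) = 0.12063
20 log₁₀(0.12063) = -18.371 dB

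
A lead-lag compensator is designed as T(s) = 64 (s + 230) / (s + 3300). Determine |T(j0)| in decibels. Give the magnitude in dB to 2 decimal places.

12.99 dB

T(0) = 64 × 230 / 3300 = 4.4606
20 log₁₀(4.4606) = 12.988 dB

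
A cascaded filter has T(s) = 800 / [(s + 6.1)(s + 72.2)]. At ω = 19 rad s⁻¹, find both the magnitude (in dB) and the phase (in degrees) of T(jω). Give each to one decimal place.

|T| = -5.4 dB, ∠T = -86.9°

|j19 + 6.1| = √(19² + 6.1²) = 19.96
|j19 + 72.2| = √(19² + 72.2²) = 74.66
|T(j19)| = 800 / (19.96 × 74.66) = 0.53698
20 log₁₀(0.53698) = -5.40 dB
∠(j19 + 6.1) = arctan(19/6.1) = 72.20°
∠(j19 + 72.2) = arctan(19/72.2) = 14.74°
∠T(j19) = − (72.20° + 14.74°) = -86.94°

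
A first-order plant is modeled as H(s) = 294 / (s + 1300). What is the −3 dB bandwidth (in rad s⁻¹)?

1300 rad s⁻¹

For a single-pole low-pass, the −3 dB point is at the pole: ω = 1300 rad s⁻¹.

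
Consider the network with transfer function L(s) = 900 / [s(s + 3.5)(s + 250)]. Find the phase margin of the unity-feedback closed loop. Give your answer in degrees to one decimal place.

74.0°

Gain crossover: |L(jω)| = 1 at ω ≈ 0.99 rad/s.
∠L(j0.99) = −90° − arctan(0.99/3.5) − arctan(0.99/250) ≈ -106.02°
PM = 180° + (-106.02°) = 73.98°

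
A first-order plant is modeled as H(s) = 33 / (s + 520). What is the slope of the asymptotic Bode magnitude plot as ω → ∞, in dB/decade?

-20 dB/decade

With 0 zeros and 1 pole, the high-frequency asymptotic slope is 20 × (0 − 1) = -20 dB/decade.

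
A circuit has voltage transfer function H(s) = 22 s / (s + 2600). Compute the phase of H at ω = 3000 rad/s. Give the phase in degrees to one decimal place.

∠(j3000) = 90.00°
∠(j3000 + 2600) = arctan(3000/2600) = 49.09°
∠H(j3000) = 90.00° − 49.09° = 40.91°

40.9°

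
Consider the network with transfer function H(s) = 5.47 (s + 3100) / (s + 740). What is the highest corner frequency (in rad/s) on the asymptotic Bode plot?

Break frequencies occur at each pole and zero magnitude: 740 rad/s, 3100 rad/s.
The highest is 3100 rad/s.

3100 rad/s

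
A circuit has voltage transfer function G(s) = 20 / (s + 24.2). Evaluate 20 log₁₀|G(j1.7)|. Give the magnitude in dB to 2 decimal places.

|j1.7 + 24.2| = √(1.7² + 24.2²) = 24.26
|G(j1.7)| = 20 / 24.26 = 0.82441
20 log₁₀(0.82441) = -1.677 dB

-1.68 dB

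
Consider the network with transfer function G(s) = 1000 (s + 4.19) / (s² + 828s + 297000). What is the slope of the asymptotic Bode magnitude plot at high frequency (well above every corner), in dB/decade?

With 1 zero and 2 poles, the high-frequency asymptotic slope is 20 × (1 − 2) = -20 dB/decade.

-20 dB/decade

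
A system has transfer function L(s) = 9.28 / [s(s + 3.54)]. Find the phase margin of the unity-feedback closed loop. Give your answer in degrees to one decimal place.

57.9°

Gain crossover: |L(jω)| = 1 at ω ≈ 2.22 rad s⁻¹.
∠L(j2.22) = −90° − arctan(2.22/3.54) ≈ -122.10°
PM = 180° + (-122.10°) = 57.90°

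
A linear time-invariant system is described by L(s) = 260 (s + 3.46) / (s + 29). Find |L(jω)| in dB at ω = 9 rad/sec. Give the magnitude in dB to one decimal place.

|j9 + 3.46| = √(9² + 3.46²) = 9.642
|j9 + 29| = √(9² + 29²) = 30.36
|L(j9)| = 260 × 9.642 / 30.36 = 82.563
20 log₁₀(82.563) = 38.34 dB

38.3 dB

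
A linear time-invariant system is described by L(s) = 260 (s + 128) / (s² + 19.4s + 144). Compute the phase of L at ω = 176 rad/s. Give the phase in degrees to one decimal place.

∠(j176 + 128) = arctan(176/128) = 53.97°
∠[(j176)² + 19.4(j176) + 144] = ∠[-30832 + j3414.4] = 173.68°
∠L(j176) = 53.97° − 173.68° = -119.71°

-119.7°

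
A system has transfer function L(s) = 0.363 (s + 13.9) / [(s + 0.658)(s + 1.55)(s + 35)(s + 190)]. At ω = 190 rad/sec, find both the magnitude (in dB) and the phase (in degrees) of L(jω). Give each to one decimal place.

|L| = -148.7 dB, ∠L = -218.1°

|j190 + 13.9| = √(190² + 13.9²) = 190.5
|j190 + 0.658| = √(190² + 0.658²) = 190
|j190 + 1.55| = √(190² + 1.55²) = 190
|j190 + 35| = √(190² + 35²) = 193.2
|j190 + 190| = √(190² + 190²) = 268.7
|L(j190)| = 0.363 × 190.5 / (190 × 190 × 193.2 × 268.7) = 3.69e-08
20 log₁₀(3.69e-08) = -148.66 dB
∠(j190 + 13.9) = arctan(190/13.9) = 85.82°
∠(j190 + 0.658) = arctan(190/0.658) = 89.80°
∠(j190 + 1.55) = arctan(190/1.55) = 89.53°
∠(j190 + 35) = arctan(190/35) = 79.56°
∠(j190 + 190) = arctan(190/190) = 45.00°
∠L(j190) = 85.82° − (89.80° + 89.53° + 79.56° + 45.00°) = -218.08°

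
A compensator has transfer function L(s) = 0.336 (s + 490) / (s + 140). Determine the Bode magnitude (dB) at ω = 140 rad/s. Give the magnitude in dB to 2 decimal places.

-1.26 dB

|j140 + 490| = √(140² + 490²) = 509.6
|j140 + 140| = √(140² + 140²) = 198
|L(j140)| = 0.336 × 509.6 / 198 = 0.86483
20 log₁₀(0.86483) = -1.261 dB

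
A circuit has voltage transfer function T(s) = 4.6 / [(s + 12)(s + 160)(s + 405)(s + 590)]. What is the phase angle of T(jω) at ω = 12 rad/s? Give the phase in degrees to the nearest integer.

-52°

∠(j12 + 12) = arctan(12/12) = 45.00°
∠(j12 + 160) = arctan(12/160) = 4.29°
∠(j12 + 405) = arctan(12/405) = 1.70°
∠(j12 + 590) = arctan(12/590) = 1.17°
∠T(j12) = − (45.00° + 4.29° + 1.70° + 1.17°) = -52.15°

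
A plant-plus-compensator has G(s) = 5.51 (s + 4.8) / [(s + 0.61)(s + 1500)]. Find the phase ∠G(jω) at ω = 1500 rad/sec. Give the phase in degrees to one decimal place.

-45.2 deg

∠(j1500 + 4.8) = arctan(1500/4.8) = 89.82°
∠(j1500 + 0.61) = arctan(1500/0.61) = 89.98°
∠(j1500 + 1500) = arctan(1500/1500) = 45.00°
∠G(j1500) = 89.82° − (89.98° + 45.00°) = -45.16°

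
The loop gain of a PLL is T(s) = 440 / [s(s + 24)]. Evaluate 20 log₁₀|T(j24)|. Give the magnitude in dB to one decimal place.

|j24 + 24| = √(24² + 24²) = 33.94
|j24| = 24
|T(j24)| = 440 / (33.94 × 24) = 0.54015
20 log₁₀(0.54015) = -5.35 dB

-5.3 dB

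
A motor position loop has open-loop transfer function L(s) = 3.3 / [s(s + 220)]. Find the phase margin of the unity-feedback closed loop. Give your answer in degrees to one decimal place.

90.0°

Gain crossover: |L(jω)| = 1 at ω ≈ 0.015 rad s⁻¹.
∠L(j0.015) = −90° − arctan(0.015/220) ≈ -90.00°
PM = 180° + (-90.00°) = 90.00°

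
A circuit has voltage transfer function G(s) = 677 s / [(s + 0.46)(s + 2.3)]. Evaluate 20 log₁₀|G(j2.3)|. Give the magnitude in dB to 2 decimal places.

46.20 dB

|j2.3| = 2.3
|j2.3 + 0.46| = √(2.3² + 0.46²) = 2.346
|j2.3 + 2.3| = √(2.3² + 2.3²) = 3.253
|G(j2.3)| = 677 × 2.3 / (2.346 × 3.253) = 204.09
20 log₁₀(204.09) = 46.197 dB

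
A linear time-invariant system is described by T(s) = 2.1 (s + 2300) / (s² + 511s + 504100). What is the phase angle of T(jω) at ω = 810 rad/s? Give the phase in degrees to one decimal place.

-90.8°

∠(j810 + 2300) = arctan(810/2300) = 19.40°
∠[(j810)² + 511(j810) + 504100] = ∠[-1.52e+05 + j4.1391e+05] = 110.16°
∠T(j810) = 19.40° − 110.16° = -90.76°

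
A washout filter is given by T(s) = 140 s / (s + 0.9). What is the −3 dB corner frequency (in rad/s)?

For a single-pole high-pass, the −3 dB point is at the pole: ω = 0.9 rad/s.

0.9 rad/s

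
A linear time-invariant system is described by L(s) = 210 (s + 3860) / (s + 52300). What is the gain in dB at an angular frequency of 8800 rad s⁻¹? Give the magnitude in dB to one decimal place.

31.6 dB

|j8800 + 3860| = √(8800² + 3860²) = 9609
|j8800 + 52300| = √(8800² + 52300²) = 5.304e+04
|L(j8800)| = 210 × 9609 / 5.304e+04 = 38.05
20 log₁₀(38.05) = 31.61 dB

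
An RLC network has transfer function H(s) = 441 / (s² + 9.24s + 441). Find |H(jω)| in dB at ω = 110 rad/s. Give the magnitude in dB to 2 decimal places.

|(j110)² + 9.24(j110) + 441| = |-11659 + j1016.4| = 1.17e+04
|H(j110)| = 441 / 1.17e+04 = 0.037682
20 log₁₀(0.037682) = -28.477 dB

-28.48 dB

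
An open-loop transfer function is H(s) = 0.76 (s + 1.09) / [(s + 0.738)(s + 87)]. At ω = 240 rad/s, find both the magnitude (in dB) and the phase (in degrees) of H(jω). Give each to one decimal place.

|j240 + 1.09| = √(240² + 1.09²) = 240
|j240 + 0.738| = √(240² + 0.738²) = 240
|j240 + 87| = √(240² + 87²) = 255.3
|H(j240)| = 0.76 × 240 / (240 × 255.3) = 0.0029771
20 log₁₀(0.0029771) = -50.52 dB
∠(j240 + 1.09) = arctan(240/1.09) = 89.74°
∠(j240 + 0.738) = arctan(240/0.738) = 89.82°
∠(j240 + 87) = arctan(240/87) = 70.07°
∠H(j240) = 89.74° − (89.82° + 70.07°) = -70.16°

|H| = -50.5 dB, ∠H = -70.2°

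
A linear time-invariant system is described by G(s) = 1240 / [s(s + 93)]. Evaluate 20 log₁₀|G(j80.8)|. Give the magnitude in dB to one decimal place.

|j80.8 + 93| = √(80.8² + 93²) = 123.2
|j80.8| = 80.8
|G(j80.8)| = 1240 / (123.2 × 80.8) = 0.12457
20 log₁₀(0.12457) = -18.09 dB

-18.1 dB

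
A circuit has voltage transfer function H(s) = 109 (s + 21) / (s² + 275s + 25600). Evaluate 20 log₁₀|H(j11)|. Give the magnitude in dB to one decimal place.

-19.9 dB

|j11 + 21| = √(11² + 21²) = 23.71
|(j11)² + 275(j11) + 25600| = |25479 + j3025| = 2.566e+04
|H(j11)| = 109 × 23.71 / 2.566e+04 = 0.10071
20 log₁₀(0.10071) = -19.94 dB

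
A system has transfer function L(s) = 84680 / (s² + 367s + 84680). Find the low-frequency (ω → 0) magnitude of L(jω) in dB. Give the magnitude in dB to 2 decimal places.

0.00 dB

L(0) = 84680 / 84680 = 1
20 log₁₀(1) = 0.000 dB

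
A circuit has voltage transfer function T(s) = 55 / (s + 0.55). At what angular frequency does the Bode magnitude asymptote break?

The single real pole at s = −0.55 gives a corner at ω = 0.55 rad s⁻¹.

0.55 rad s⁻¹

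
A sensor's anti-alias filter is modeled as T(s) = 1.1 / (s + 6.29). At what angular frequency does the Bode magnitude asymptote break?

The single real pole at s = −6.29 gives a corner at ω = 6.29 rad/sec.

6.29 rad/sec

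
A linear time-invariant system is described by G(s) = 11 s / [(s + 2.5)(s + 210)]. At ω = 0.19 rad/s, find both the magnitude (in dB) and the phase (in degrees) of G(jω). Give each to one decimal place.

|j0.19| = 0.19
|j0.19 + 2.5| = √(0.19² + 2.5²) = 2.507
|j0.19 + 210| = √(0.19² + 210²) = 210
|G(j0.19)| = 11 × 0.19 / (2.507 × 210) = 0.0039695
20 log₁₀(0.0039695) = -48.03 dB
∠(j0.19) = 90.00°
∠(j0.19 + 2.5) = arctan(0.19/2.5) = 4.35°
∠(j0.19 + 210) = arctan(0.19/210) = 0.05°
∠G(j0.19) = 90.00° − (4.35° + 0.05°) = 85.60°

|G| = -48.0 dB, ∠G = 85.6 deg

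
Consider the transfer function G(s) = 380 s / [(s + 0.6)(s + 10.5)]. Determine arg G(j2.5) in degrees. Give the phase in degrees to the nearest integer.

0°

∠(j2.5) = 90.00°
∠(j2.5 + 0.6) = arctan(2.5/0.6) = 76.50°
∠(j2.5 + 10.5) = arctan(2.5/10.5) = 13.39°
∠G(j2.5) = 90.00° − (76.50° + 13.39°) = 0.10°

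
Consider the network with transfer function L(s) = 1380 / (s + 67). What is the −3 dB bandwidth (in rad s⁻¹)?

For a single-pole low-pass, the −3 dB point is at the pole: ω = 67 rad s⁻¹.

67 rad s⁻¹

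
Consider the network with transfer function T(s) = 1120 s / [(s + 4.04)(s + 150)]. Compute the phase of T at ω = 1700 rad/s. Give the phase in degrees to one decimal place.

-84.8 deg

∠(j1700) = 90.00°
∠(j1700 + 4.04) = arctan(1700/4.04) = 89.86°
∠(j1700 + 150) = arctan(1700/150) = 84.96°
∠T(j1700) = 90.00° − (89.86° + 84.96°) = -84.82°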